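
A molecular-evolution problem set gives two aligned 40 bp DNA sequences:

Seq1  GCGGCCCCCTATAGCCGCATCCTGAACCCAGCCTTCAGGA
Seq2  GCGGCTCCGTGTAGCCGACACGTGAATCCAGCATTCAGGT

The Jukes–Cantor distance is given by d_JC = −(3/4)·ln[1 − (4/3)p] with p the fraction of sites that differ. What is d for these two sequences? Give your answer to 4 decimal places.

0.3041

The sequences differ at positions 6 (C/T), 9 (C/G), 11 (A/G), 18 (C/A), 19 (A/C), 20 (T/A), 22 (C/G), 27 (C/T), 33 (C/A), 40 (A/T).
p = 10/40 = 0.250000.
d = −0.75 · ln(1 − (4/3)·0.250000) = −0.75 · ln(0.666667) = −0.75 · (-0.405465) = 0.3041.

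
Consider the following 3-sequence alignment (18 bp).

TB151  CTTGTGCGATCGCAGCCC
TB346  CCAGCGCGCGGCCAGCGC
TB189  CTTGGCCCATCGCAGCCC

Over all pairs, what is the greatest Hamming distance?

10

Pairwise Hamming distances:
  TB151 vs TB346: 8
  TB151 vs TB189: 3
  TB346 vs TB189: 10
The largest is 10, between TB346 and TB189.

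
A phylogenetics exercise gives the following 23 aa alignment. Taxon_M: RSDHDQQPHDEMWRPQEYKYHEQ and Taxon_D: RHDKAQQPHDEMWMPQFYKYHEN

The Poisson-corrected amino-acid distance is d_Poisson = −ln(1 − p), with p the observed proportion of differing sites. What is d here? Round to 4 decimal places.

Mismatches occur at site 2 (S↔H), site 4 (H↔K), site 5 (D↔A), site 14 (R↔M), site 17 (E↔F), site 23 (Q↔N).
p = 6/23 = 0.260870.
d = −ln(1 − 0.260870) = −ln(0.739130) = 0.3023.

0.3023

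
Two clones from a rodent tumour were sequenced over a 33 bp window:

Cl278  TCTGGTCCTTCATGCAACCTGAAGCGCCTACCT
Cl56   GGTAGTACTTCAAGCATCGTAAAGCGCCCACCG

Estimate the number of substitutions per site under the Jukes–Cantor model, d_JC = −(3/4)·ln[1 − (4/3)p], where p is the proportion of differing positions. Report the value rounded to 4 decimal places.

Differing sites — 1:T/G; 2:C/G; 4:G/A; 7:C/A; 13:T/A; 17:A/T; 19:C/G; 21:G/A; 29:T/C; 33:T/G.
p = 10/33 = 0.303030.
d = −0.75 · ln(1 − (4/3)·0.303030) = −0.75 · ln(0.595960) = −0.75 · (-0.517582) = 0.3882.

0.3882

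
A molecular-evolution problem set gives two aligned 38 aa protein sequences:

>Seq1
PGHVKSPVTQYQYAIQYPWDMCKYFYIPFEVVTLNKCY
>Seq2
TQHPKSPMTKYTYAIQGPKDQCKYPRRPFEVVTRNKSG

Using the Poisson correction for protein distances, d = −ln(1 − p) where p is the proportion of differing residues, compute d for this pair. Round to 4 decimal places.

0.5021

Differing sites — 1:P/T; 2:G/Q; 4:V/P; 8:V/M; 10:Q/K; 12:Q/T; 17:Y/G; 19:W/K; 21:M/Q; 25:F/P; 26:Y/R; 27:I/R; 34:L/R; 37:C/S; 38:Y/G.
p = 15/38 = 0.394737.
d = −ln(1 − 0.394737) = −ln(0.605263) = 0.5021.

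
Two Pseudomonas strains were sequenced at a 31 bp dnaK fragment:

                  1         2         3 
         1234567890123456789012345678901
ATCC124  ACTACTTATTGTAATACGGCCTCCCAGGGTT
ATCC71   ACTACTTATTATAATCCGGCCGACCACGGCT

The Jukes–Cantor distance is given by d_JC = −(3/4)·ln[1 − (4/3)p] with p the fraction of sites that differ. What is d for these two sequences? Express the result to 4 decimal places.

0.2239

The sequences differ at positions 11 (G/A), 16 (A/C), 22 (T/G), 23 (C/A), 27 (G/C), 30 (T/C).
p = 6/31 = 0.193548.
d = −0.75 · ln(1 − (4/3)·0.193548) = −0.75 · ln(0.741936) = −0.75 · (-0.298492) = 0.2239.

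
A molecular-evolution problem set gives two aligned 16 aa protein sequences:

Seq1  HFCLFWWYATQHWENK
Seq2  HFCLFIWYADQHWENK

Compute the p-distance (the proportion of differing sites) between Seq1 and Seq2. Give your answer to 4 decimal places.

The sequences differ at positions 6 (W/I), 10 (T/D).
There are 2 differences over 16 sites, so p = 2/16 = 0.1250.

0.1250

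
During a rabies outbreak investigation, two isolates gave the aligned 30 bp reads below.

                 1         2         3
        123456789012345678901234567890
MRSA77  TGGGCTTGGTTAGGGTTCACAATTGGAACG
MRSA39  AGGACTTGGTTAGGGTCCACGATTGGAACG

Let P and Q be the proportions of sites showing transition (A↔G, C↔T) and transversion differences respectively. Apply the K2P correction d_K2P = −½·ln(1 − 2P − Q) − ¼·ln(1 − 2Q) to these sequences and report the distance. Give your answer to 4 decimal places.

0.1501

The sequences differ at positions 1 (T/A, transversion), 4 (G/A, transition), 17 (T/C, transition), 21 (A/G, transition).
Of the 4 differences, 3 transitions and 1 transversion over 30 sites: P = 3/30 = 0.100000, Q = 1/30 = 0.033333.
d = −0.5·ln(0.766667) − 0.25·ln(0.933334) = −0.5·(-0.265703) − 0.25·(-0.068992) = 0.1501.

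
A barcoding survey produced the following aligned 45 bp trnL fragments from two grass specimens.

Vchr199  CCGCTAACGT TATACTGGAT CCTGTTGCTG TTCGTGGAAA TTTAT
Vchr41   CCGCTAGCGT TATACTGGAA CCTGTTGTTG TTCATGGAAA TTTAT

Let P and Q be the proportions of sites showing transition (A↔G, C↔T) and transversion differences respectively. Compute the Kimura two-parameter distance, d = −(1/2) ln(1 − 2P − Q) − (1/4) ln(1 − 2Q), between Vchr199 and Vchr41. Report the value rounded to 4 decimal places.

0.0959

Differing sites — 7:A/G (Ti); 20:T/A (Tv); 28:C/T (Ti); 34:G/A (Ti).
Of the 4 differences, 3 transitions and 1 transversion over 45 sites: P = 3/45 = 0.066667, Q = 1/45 = 0.022222.
d = −0.5·ln(0.844444) − 0.25·ln(0.955556) = −0.5·(-0.169077) − 0.25·(-0.045462) = 0.0959.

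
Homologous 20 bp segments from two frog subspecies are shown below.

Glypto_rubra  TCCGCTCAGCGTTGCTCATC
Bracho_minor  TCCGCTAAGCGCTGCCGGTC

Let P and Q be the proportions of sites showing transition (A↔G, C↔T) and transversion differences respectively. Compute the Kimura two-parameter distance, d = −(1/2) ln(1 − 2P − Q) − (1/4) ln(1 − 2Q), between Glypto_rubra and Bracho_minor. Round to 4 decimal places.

Differing sites — 7:C/A (Tv); 12:T/C (Ti); 16:T/C (Ti); 17:C/G (Tv); 18:A/G (Ti).
Of the 5 differences, 3 transitions and 2 transversions over 20 sites: P = 3/20 = 0.150000, Q = 2/20 = 0.100000.
d = −0.5·ln(0.600000) − 0.25·ln(0.800000) = −0.5·(-0.510826) − 0.25·(-0.223144) = 0.3112.

0.3112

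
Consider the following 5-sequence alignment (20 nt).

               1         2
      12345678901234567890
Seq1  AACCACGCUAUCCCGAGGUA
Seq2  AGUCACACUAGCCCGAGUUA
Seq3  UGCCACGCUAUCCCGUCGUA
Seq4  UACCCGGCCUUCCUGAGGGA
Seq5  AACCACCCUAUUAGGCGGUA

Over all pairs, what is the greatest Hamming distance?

Pairwise Hamming distances:
  Seq1 vs Seq2: 5
  Seq1 vs Seq3: 4
  Seq1 vs Seq4: 7
  Seq1 vs Seq5: 5
  Seq2 vs Seq3: 7
  Seq2 vs Seq4: 12
  Seq2 vs Seq5: 9
  Seq3 vs Seq4: 9
  Seq3 vs Seq5: 8
  Seq4 vs Seq5: 11
The largest is 12, between Seq2 and Seq4.

12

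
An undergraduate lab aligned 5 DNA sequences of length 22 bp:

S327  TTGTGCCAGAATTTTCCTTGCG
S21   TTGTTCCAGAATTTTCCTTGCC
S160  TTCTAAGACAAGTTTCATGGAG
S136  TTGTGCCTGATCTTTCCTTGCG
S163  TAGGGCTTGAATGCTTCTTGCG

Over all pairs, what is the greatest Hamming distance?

15

Pairwise Hamming distances:
  S327 vs S21: 2
  S327 vs S160: 9
  S327 vs S136: 3
  S327 vs S163: 7
  S21 vs S160: 10
  S21 vs S136: 5
  S21 vs S163: 9
  S160 vs S136: 11
  S160 vs S163: 15
  S136 vs S163: 8
The largest is 15, between S160 and S163.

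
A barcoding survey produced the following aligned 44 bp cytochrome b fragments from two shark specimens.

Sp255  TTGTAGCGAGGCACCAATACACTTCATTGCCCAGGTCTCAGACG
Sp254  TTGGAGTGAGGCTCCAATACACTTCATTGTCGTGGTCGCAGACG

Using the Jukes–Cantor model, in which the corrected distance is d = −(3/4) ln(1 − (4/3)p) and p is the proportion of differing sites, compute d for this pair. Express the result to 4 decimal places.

Mismatches occur at site 4 (T/G), site 7 (C/T), site 13 (A/T), site 30 (C/T), site 32 (C/G), site 33 (A/T), site 38 (T/G).
p = 7/44 = 0.159091.
d = −0.75 · ln(1 − (4/3)·0.159091) = −0.75 · ln(0.787879) = −0.75 · (-0.238411) = 0.1788.

0.1788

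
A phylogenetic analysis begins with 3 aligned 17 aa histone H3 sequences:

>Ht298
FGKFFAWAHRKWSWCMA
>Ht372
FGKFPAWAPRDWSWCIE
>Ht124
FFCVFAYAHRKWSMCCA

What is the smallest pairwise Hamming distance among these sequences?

Pairwise Hamming distances:
  Ht298 vs Ht372: 5
  Ht298 vs Ht124: 6
  Ht372 vs Ht124: 10
The smallest is 5, between Ht298 and Ht372.

5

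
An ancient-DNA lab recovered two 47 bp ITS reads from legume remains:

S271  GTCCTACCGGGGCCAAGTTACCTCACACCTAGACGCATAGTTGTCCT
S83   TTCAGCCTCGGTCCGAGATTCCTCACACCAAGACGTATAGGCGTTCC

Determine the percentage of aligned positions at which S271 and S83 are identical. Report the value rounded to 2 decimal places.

Mismatches occur at site 1 (G↔T), site 4 (C↔A), site 5 (T↔G), site 6 (A↔C), site 8 (C↔T), site 9 (G↔C), site 12 (G↔T), site 15 (A↔G), site 18 (T↔A), site 20 (A↔T), site 30 (T↔A), site 36 (C↔T), site 41 (T↔G), site 42 (T↔C), site 45 (C↔T), site 47 (T↔C).
31 of the 47 sites match, so the percent identity is 31/47 × 100 = 65.96%.

65.96%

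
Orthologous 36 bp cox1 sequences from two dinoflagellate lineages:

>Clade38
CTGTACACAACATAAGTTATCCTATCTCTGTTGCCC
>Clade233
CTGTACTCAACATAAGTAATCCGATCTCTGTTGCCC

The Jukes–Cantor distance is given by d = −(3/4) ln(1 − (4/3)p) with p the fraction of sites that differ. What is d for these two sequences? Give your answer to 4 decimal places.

0.0883

Mismatches occur at site 7 (A↔T), site 18 (T↔A), site 23 (T↔G).
p = 3/36 = 0.083333.
d = −0.75 · ln(1 − (4/3)·0.083333) = −0.75 · ln(0.888889) = −0.75 · (-0.117783) = 0.0883.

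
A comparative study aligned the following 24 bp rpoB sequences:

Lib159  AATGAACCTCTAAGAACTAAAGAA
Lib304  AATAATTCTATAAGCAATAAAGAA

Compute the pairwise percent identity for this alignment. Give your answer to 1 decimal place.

Differing sites — 4:G/A; 6:A/T; 7:C/T; 10:C/A; 15:A/C; 17:C/A.
18 of the 24 sites match, so the percent identity is 18/24 × 100 = 75.0%.

75.0%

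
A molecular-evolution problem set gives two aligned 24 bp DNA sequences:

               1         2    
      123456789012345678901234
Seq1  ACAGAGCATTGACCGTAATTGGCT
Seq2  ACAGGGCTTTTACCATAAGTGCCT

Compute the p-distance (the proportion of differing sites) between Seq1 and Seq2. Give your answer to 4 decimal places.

The sequences differ at positions 5 (A/G), 8 (A/T), 11 (G/T), 15 (G/A), 19 (T/G), 22 (G/C).
There are 6 differences over 24 sites, so p = 6/24 = 0.2500.

0.2500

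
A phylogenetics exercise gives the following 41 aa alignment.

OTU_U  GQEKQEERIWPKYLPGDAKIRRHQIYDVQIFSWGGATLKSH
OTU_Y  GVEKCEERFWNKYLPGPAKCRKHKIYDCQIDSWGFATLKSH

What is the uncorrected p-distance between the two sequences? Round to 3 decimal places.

0.268

The sequences differ at positions 2 (Q/V), 5 (Q/C), 9 (I/F), 11 (P/N), 17 (D/P), 20 (I/C), 22 (R/K), 24 (Q/K), 28 (V/C), 31 (F/D), 35 (G/F).
There are 11 differences over 41 sites, so p = 11/41 = 0.268.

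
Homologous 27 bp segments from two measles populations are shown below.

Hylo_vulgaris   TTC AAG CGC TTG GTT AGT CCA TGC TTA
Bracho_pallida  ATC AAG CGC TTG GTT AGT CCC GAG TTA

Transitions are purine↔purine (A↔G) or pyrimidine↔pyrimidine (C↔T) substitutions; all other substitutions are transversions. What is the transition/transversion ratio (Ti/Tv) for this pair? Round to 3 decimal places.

Differing sites — 1:T/A (Tv); 21:A/C (Tv); 22:T/G (Tv); 23:G/A (Ti); 24:C/G (Tv).
Of the 5 differences, 1 transition and 4 transversions, so Ti/Tv = 1/4 = 0.250.

0.250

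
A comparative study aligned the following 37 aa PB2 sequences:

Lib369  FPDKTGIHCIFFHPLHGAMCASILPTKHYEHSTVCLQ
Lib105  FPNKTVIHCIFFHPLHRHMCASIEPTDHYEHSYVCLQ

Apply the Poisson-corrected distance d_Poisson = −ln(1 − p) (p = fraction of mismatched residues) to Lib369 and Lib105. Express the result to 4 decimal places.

Differing sites — 3:D/N; 6:G/V; 17:G/R; 18:A/H; 24:L/E; 27:K/D; 33:T/Y.
p = 7/37 = 0.189189.
d = −ln(1 − 0.189189) = −ln(0.810811) = 0.2097.

0.2097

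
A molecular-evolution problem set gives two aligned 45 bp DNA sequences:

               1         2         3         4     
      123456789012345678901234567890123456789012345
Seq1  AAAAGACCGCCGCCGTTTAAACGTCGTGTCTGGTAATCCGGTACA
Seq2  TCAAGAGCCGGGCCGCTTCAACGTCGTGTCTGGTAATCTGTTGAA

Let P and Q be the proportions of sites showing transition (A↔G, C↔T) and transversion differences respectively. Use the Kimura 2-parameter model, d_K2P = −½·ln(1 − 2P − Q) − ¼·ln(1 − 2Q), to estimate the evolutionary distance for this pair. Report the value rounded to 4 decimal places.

The sequences differ at positions 1 (A/T, transversion), 2 (A/C, transversion), 7 (C/G, transversion), 9 (G/C, transversion), 10 (C/G, transversion), 11 (C/G, transversion), 16 (T/C, transition), 19 (A/C, transversion), 39 (C/T, transition), 41 (G/T, transversion), 43 (A/G, transition), 44 (C/A, transversion).
Of the 12 differences, 3 transitions and 9 transversions over 45 sites: P = 3/45 = 0.066667, Q = 9/45 = 0.200000.
d = −0.5·ln(0.666666) − 0.25·ln(0.600000) = −0.5·(-0.405466) − 0.25·(-0.510826) = 0.3304.

0.3304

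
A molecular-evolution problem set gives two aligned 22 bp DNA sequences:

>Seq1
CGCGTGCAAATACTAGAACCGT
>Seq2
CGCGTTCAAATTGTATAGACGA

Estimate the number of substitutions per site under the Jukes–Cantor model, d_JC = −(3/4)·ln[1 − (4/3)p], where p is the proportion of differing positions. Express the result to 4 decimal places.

Mismatches occur at site 6 (G↔T), site 12 (A↔T), site 13 (C↔G), site 16 (G↔T), site 18 (A↔G), site 19 (C↔A), site 22 (T↔A).
p = 7/22 = 0.318182.
d = −0.75 · ln(1 − (4/3)·0.318182) = −0.75 · ln(0.575757) = −0.75 · (-0.552070) = 0.4141.

0.4141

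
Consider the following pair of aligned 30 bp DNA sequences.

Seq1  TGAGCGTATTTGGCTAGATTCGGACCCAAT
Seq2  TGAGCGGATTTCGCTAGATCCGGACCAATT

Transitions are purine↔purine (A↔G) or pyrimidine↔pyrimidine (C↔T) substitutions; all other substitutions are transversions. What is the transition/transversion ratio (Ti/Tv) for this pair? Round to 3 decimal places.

0.250

The sequences differ at positions 7 (T/G, transversion), 12 (G/C, transversion), 20 (T/C, transition), 27 (C/A, transversion), 29 (A/T, transversion).
Of the 5 differences, 1 transition and 4 transversions, so Ti/Tv = 1/4 = 0.250.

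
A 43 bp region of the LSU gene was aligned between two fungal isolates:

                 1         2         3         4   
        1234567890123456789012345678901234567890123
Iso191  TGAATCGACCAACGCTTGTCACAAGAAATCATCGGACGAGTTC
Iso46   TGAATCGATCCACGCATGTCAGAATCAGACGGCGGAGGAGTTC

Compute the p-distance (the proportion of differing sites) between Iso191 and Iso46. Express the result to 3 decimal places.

0.256

The sequences differ at positions 9 (C/T), 11 (A/C), 16 (T/A), 22 (C/G), 25 (G/T), 26 (A/C), 28 (A/G), 29 (T/A), 31 (A/G), 32 (T/G), 37 (C/G).
There are 11 differences over 43 sites, so p = 11/43 = 0.256.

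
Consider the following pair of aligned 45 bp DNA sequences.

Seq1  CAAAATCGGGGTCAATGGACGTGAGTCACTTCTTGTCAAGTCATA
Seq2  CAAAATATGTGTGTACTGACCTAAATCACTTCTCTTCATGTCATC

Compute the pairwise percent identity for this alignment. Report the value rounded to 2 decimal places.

The sequences differ at positions 7 (C/A), 8 (G/T), 10 (G/T), 13 (C/G), 14 (A/T), 16 (T/C), 17 (G/T), 21 (G/C), 23 (G/A), 25 (G/A), 34 (T/C), 35 (G/T), 39 (A/T), 45 (A/C).
31 of the 45 sites match, so the percent identity is 31/45 × 100 = 68.89%.

68.89%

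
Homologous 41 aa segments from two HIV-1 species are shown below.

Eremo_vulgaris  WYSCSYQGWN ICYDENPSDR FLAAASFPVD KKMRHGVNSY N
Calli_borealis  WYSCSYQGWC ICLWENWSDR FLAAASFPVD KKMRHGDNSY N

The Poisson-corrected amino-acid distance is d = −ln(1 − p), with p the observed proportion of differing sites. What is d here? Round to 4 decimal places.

0.1301

The sequences differ at positions 10 (N/C), 13 (Y/L), 14 (D/W), 17 (P/W), 37 (V/D).
p = 5/41 = 0.121951.
d = −ln(1 − 0.121951) = −ln(0.878049) = 0.1301.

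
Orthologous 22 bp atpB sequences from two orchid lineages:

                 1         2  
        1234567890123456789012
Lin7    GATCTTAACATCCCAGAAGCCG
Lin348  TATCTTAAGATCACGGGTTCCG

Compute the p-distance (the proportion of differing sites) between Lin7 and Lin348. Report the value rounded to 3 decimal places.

The sequences differ at positions 1 (G/T), 9 (C/G), 13 (C/A), 15 (A/G), 17 (A/G), 18 (A/T), 19 (G/T).
There are 7 differences over 22 sites, so p = 7/22 = 0.318.

0.318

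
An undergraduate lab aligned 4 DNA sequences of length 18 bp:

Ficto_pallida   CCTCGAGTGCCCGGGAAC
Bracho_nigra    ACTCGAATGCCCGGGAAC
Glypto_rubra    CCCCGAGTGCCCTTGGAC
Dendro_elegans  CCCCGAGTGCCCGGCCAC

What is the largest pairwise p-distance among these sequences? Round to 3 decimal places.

0.333

Pairwise Hamming distances:
  Ficto_pallida vs Bracho_nigra: 2
  Ficto_pallida vs Glypto_rubra: 4
  Ficto_pallida vs Dendro_elegans: 3
  Bracho_nigra vs Glypto_rubra: 6
  Bracho_nigra vs Dendro_elegans: 5
  Glypto_rubra vs Dendro_elegans: 4
The largest is 6 mismatches, between Bracho_nigra and Glypto_rubra; p = 6/18 = 0.333.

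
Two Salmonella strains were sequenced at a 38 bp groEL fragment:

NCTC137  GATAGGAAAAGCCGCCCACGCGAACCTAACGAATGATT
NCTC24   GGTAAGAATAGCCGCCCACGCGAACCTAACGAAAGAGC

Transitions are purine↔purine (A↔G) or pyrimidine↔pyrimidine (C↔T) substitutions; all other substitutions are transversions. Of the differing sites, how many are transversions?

3

Differing sites — 2:A/G (Ti); 5:G/A (Ti); 9:A/T (Tv); 34:T/A (Tv); 37:T/G (Tv); 38:T/C (Ti).
Of the 6 differences, 3 transitions and 3 transversions, so the answer is 3.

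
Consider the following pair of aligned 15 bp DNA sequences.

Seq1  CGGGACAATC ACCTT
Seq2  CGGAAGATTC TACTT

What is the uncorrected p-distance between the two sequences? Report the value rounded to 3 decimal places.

Differing sites — 4:G/A; 6:C/G; 8:A/T; 11:A/T; 12:C/A.
There are 5 differences over 15 sites, so p = 5/15 = 0.333.

0.333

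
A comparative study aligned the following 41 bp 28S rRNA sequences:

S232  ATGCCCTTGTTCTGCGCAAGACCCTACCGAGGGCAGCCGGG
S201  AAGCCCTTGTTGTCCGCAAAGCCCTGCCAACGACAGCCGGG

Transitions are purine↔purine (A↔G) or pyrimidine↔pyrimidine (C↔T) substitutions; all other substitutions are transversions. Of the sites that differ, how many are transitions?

Differing sites — 2:T/A (Tv); 12:C/G (Tv); 14:G/C (Tv); 20:G/A (Ti); 21:A/G (Ti); 26:A/G (Ti); 29:G/A (Ti); 31:G/C (Tv); 33:G/A (Ti).
Of the 9 differences, 5 transitions and 4 transversions, so the answer is 5.

5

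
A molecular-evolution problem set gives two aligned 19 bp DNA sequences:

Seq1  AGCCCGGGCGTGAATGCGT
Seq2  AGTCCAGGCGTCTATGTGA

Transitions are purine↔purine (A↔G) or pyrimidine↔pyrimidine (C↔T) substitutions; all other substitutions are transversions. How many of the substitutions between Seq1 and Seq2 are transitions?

The sequences differ at positions 3 (C/T, transition), 6 (G/A, transition), 12 (G/C, transversion), 13 (A/T, transversion), 17 (C/T, transition), 19 (T/A, transversion).
Of the 6 differences, 3 transitions and 3 transversions, so the answer is 3.

3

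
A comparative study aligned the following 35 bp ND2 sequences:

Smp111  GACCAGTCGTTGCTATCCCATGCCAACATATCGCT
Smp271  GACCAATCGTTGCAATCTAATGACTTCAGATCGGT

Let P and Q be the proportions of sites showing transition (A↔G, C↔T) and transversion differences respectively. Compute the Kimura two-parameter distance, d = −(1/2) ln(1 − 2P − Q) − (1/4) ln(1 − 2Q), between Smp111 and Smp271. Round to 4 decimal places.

Differing sites — 6:G/A (Ti); 14:T/A (Tv); 18:C/T (Ti); 19:C/A (Tv); 23:C/A (Tv); 25:A/T (Tv); 26:A/T (Tv); 29:T/G (Tv); 34:C/G (Tv).
Of the 9 differences, 2 transitions and 7 transversions over 35 sites: P = 2/35 = 0.057143, Q = 7/35 = 0.200000.
d = −0.5·ln(0.685714) − 0.25·ln(0.600000) = −0.5·(-0.377295) − 0.25·(-0.510826) = 0.3164.

0.3164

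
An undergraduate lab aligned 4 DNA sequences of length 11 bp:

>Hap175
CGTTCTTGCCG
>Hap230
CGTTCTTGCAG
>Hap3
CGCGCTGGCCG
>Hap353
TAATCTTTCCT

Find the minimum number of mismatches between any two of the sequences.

1

Pairwise Hamming distances:
  Hap175 vs Hap230: 1
  Hap175 vs Hap3: 3
  Hap175 vs Hap353: 5
  Hap230 vs Hap3: 4
  Hap230 vs Hap353: 6
  Hap3 vs Hap353: 7
The smallest is 1, between Hap175 and Hap230.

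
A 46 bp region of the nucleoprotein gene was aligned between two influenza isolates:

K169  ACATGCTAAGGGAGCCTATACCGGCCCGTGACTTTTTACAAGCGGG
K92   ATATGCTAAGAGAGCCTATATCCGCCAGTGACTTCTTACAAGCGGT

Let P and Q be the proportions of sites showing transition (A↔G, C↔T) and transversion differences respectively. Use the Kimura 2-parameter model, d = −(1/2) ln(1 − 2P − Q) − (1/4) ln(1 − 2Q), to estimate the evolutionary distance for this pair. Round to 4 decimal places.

0.1716

The sequences differ at positions 2 (C/T, transition), 11 (G/A, transition), 21 (C/T, transition), 23 (G/C, transversion), 27 (C/A, transversion), 35 (T/C, transition), 46 (G/T, transversion).
Of the 7 differences, 4 transitions and 3 transversions over 46 sites: P = 4/46 = 0.086957, Q = 3/46 = 0.065217.
d = −0.5·ln(0.760869) − 0.25·ln(0.869566) = −0.5·(-0.273294) − 0.25·(-0.139761) = 0.1716.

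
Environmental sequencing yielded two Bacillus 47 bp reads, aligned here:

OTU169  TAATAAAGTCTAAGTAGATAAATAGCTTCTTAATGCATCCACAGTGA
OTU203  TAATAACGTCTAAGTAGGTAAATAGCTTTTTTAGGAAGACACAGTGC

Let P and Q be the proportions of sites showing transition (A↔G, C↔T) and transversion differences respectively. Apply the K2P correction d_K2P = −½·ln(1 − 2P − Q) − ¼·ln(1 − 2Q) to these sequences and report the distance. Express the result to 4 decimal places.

0.2217

The sequences differ at positions 7 (A/C, transversion), 18 (A/G, transition), 29 (C/T, transition), 32 (A/T, transversion), 34 (T/G, transversion), 36 (C/A, transversion), 38 (T/G, transversion), 39 (C/A, transversion), 47 (A/C, transversion).
Of the 9 differences, 2 transitions and 7 transversions over 47 sites: P = 2/47 = 0.042553, Q = 7/47 = 0.148936.
d = −0.5·ln(0.765958) − 0.25·ln(0.702128) = −0.5·(-0.266628) − 0.25·(-0.353640) = 0.2217.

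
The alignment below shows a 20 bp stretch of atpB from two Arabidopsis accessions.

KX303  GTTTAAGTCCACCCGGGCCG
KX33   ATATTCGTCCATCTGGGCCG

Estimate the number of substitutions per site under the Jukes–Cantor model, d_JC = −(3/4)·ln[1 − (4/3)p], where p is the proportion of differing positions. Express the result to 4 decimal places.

0.3831

Mismatches occur at site 1 (G↔A), site 3 (T↔A), site 5 (A↔T), site 6 (A↔C), site 12 (C↔T), site 14 (C↔T).
p = 6/20 = 0.300000.
d = −0.75 · ln(1 − (4/3)·0.300000) = −0.75 · ln(0.600000) = −0.75 · (-0.510826) = 0.3831.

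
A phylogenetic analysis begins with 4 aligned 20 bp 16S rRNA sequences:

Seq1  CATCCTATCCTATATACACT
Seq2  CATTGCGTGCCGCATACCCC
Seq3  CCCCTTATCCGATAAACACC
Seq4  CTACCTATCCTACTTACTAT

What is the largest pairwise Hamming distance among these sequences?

Pairwise Hamming distances:
  Seq1 vs Seq2: 10
  Seq1 vs Seq3: 6
  Seq1 vs Seq4: 6
  Seq2 vs Seq3: 12
  Seq2 vs Seq4: 13
  Seq3 vs Seq4: 10
The largest is 13, between Seq2 and Seq4.

13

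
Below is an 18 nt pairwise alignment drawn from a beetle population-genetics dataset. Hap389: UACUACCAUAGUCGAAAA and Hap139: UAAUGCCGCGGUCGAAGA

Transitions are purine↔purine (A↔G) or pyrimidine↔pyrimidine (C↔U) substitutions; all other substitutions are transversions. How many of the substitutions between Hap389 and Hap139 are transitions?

Differing sites — 3:C/A (Tv); 5:A/G (Ti); 8:A/G (Ti); 9:U/C (Ti); 10:A/G (Ti); 17:A/G (Ti).
Of the 6 differences, 5 transitions and 1 transversion, so the answer is 5.

5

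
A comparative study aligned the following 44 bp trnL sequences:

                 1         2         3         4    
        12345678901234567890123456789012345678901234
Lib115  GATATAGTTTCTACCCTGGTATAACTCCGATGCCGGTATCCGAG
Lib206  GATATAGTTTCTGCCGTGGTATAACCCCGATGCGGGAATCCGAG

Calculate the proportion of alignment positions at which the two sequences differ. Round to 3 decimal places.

0.114

The sequences differ at positions 13 (A/G), 16 (C/G), 26 (T/C), 34 (C/G), 37 (T/A).
There are 5 differences over 44 sites, so p = 5/44 = 0.114.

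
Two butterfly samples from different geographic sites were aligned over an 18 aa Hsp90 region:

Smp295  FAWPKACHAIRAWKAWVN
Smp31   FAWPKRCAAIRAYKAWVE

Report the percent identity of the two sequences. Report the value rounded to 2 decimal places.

77.78%

Differing sites — 6:A/R; 8:H/A; 13:W/Y; 18:N/E.
14 of the 18 sites match, so the percent identity is 14/18 × 100 = 77.78%.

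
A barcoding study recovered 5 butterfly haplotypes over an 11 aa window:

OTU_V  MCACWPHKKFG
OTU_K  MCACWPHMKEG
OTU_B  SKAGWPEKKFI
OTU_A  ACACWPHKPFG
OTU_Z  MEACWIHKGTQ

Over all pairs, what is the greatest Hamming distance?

8

Pairwise Hamming distances:
  OTU_V vs OTU_K: 2
  OTU_V vs OTU_B: 5
  OTU_V vs OTU_A: 2
  OTU_V vs OTU_Z: 5
  OTU_K vs OTU_B: 7
  OTU_K vs OTU_A: 4
  OTU_K vs OTU_Z: 6
  OTU_B vs OTU_A: 6
  OTU_B vs OTU_Z: 8
  OTU_A vs OTU_Z: 6
The largest is 8, between OTU_B and OTU_Z.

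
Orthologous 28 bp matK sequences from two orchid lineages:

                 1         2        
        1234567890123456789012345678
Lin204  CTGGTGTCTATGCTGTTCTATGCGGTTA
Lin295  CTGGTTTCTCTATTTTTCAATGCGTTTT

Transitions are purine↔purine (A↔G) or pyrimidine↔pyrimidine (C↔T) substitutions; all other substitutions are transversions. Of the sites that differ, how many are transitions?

Mismatches occur at site 6 (G↔T, transversion), site 10 (A↔C, transversion), site 12 (G↔A, transition), site 13 (C↔T, transition), site 15 (G↔T, transversion), site 19 (T↔A, transversion), site 25 (G↔T, transversion), site 28 (A↔T, transversion).
Of the 8 differences, 2 transitions and 6 transversions, so the answer is 2.

2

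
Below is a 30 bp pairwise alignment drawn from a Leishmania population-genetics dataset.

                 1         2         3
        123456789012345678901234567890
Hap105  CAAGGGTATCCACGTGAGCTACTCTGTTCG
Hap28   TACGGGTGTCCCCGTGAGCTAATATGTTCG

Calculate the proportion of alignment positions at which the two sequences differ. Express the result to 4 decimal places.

Differing sites — 1:C/T; 3:A/C; 8:A/G; 12:A/C; 22:C/A; 24:C/A.
There are 6 differences over 30 sites, so p = 6/30 = 0.2000.

0.2000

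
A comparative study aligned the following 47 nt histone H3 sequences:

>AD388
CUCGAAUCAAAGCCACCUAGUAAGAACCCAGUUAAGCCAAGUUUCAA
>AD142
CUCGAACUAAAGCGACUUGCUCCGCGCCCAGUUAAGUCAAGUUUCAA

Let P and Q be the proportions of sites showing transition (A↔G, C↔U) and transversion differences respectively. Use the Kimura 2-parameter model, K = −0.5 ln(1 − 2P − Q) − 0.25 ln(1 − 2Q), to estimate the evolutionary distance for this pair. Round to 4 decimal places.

Mismatches occur at site 7 (U↔C, transition), site 8 (C↔U, transition), site 14 (C↔G, transversion), site 17 (C↔U, transition), site 19 (A↔G, transition), site 20 (G↔C, transversion), site 22 (A↔C, transversion), site 23 (A↔C, transversion), site 25 (A↔C, transversion), site 26 (A↔G, transition), site 37 (C↔U, transition).
Of the 11 differences, 6 transitions and 5 transversions over 47 sites: P = 6/47 = 0.127660, Q = 5/47 = 0.106383.
d = −0.5·ln(0.638297) − 0.25·ln(0.787234) = −0.5·(-0.448952) − 0.25·(-0.239230) = 0.2843.

0.2843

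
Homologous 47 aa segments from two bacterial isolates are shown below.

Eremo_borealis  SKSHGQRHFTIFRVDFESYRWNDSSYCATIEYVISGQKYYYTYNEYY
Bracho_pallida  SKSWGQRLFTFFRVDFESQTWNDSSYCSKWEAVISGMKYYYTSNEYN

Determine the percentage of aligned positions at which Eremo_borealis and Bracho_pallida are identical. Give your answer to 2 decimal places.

74.47%

Differing sites — 4:H/W; 8:H/L; 11:I/F; 19:Y/Q; 20:R/T; 28:A/S; 29:T/K; 30:I/W; 32:Y/A; 37:Q/M; 43:Y/S; 47:Y/N.
35 of the 47 sites match, so the percent identity is 35/47 × 100 = 74.47%.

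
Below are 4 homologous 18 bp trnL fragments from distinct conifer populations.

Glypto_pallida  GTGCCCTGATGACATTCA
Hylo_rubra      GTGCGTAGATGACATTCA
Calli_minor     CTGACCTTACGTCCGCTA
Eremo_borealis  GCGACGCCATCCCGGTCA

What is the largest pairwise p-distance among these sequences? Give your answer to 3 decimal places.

Pairwise Hamming distances:
  Glypto_pallida vs Hylo_rubra: 3
  Glypto_pallida vs Calli_minor: 9
  Glypto_pallida vs Eremo_borealis: 9
  Hylo_rubra vs Calli_minor: 12
  Hylo_rubra vs Eremo_borealis: 10
  Calli_minor vs Eremo_borealis: 11
The largest is 12 mismatches, between Hylo_rubra and Calli_minor; p = 12/18 = 0.667.

0.667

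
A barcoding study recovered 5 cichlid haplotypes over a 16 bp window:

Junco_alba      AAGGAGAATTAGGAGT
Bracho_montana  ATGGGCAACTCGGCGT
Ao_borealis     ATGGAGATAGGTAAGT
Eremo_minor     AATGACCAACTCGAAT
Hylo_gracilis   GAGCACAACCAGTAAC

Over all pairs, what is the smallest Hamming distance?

Pairwise Hamming distances:
  Junco_alba vs Bracho_montana: 6
  Junco_alba vs Ao_borealis: 7
  Junco_alba vs Eremo_minor: 8
  Junco_alba vs Hylo_gracilis: 8
  Bracho_montana vs Ao_borealis: 9
  Bracho_montana vs Eremo_minor: 10
  Bracho_montana vs Hylo_gracilis: 10
  Ao_borealis vs Eremo_minor: 10
  Ao_borealis vs Hylo_gracilis: 12
  Eremo_minor vs Hylo_gracilis: 9
The smallest is 6, between Junco_alba and Bracho_montana.

6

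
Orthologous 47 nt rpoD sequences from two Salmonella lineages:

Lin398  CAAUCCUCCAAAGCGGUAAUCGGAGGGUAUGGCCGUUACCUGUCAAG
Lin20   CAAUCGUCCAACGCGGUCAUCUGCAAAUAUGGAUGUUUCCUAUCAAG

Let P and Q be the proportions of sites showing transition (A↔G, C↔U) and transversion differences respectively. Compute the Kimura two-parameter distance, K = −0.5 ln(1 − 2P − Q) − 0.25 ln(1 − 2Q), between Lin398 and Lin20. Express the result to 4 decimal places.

The sequences differ at positions 6 (C/G, transversion), 12 (A/C, transversion), 18 (A/C, transversion), 22 (G/U, transversion), 24 (A/C, transversion), 25 (G/A, transition), 26 (G/A, transition), 27 (G/A, transition), 33 (C/A, transversion), 34 (C/U, transition), 38 (A/U, transversion), 42 (G/A, transition).
Of the 12 differences, 5 transitions and 7 transversions over 47 sites: P = 5/47 = 0.106383, Q = 7/47 = 0.148936.
d = −0.5·ln(0.638298) − 0.25·ln(0.702128) = −0.5·(-0.448950) − 0.25·(-0.353640) = 0.3129.

0.3129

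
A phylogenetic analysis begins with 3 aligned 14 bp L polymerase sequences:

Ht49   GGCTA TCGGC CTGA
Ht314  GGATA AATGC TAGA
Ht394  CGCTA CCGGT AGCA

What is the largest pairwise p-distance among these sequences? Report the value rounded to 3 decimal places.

Pairwise Hamming distances:
  Ht49 vs Ht314: 6
  Ht49 vs Ht394: 6
  Ht314 vs Ht394: 9
The largest is 9 mismatches, between Ht314 and Ht394; p = 9/14 = 0.643.

0.643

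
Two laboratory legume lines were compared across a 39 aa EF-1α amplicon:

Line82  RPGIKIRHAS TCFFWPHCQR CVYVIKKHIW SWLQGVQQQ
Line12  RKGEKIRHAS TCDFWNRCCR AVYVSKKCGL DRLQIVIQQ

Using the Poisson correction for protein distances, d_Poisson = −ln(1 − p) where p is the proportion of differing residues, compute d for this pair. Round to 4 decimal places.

0.4855

Mismatches occur at site 2 (P→K), site 4 (I→E), site 13 (F→D), site 16 (P→N), site 17 (H→R), site 19 (Q→C), site 21 (C→A), site 25 (I→S), site 28 (H→C), site 29 (I→G), site 30 (W→L), site 31 (S→D), site 32 (W→R), site 35 (G→I), site 37 (Q→I).
p = 15/39 = 0.384615.
d = −ln(1 − 0.384615) = −ln(0.615385) = 0.4855.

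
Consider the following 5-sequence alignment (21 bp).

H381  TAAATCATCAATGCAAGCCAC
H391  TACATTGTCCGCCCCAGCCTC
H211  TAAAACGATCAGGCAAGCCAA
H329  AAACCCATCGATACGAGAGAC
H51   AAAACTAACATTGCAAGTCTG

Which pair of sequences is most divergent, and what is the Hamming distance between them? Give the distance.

14

Pairwise Hamming distances:
  H381 vs H391: 9
  H381 vs H211: 7
  H381 vs H329: 8
  H381 vs H51: 8
  H391 vs H211: 11
  H391 vs H329: 14
  H391 vs H51: 12
  H211 vs H329: 13
  H211 vs H51: 11
  H329 vs H51: 11
The largest is 14, between H391 and H329.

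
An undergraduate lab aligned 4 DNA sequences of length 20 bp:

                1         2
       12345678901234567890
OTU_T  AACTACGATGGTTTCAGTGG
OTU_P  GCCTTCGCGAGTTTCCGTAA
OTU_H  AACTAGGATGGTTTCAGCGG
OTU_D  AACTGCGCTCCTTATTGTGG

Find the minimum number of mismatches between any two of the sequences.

2

Pairwise Hamming distances:
  OTU_T vs OTU_P: 9
  OTU_T vs OTU_H: 2
  OTU_T vs OTU_D: 7
  OTU_P vs OTU_H: 11
  OTU_P vs OTU_D: 11
  OTU_H vs OTU_D: 9
The smallest is 2, between OTU_T and OTU_H.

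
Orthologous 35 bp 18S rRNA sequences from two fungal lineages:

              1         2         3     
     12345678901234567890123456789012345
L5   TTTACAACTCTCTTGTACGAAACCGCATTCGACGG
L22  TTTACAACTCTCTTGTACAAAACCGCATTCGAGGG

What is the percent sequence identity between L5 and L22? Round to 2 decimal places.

94.29%

Differing sites — 19:G/A; 33:C/G.
33 of the 35 sites match, so the percent identity is 33/35 × 100 = 94.29%.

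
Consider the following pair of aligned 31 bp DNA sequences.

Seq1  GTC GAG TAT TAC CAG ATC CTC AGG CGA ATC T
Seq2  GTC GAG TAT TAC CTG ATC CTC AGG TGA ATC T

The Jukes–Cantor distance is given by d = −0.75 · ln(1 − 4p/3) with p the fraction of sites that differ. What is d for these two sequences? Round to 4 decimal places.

0.0675

Mismatches occur at site 14 (A→T), site 25 (C→T).
p = 2/31 = 0.064516.
d = −0.75 · ln(1 − (4/3)·0.064516) = −0.75 · ln(0.913979) = −0.75 · (-0.089948) = 0.0675.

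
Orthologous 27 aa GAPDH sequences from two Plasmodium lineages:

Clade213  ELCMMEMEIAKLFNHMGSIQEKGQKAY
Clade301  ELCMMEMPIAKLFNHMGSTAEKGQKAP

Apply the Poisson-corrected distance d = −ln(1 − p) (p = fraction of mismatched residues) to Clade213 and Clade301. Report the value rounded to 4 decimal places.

0.1603

Mismatches occur at site 8 (E→P), site 19 (I→T), site 20 (Q→A), site 27 (Y→P).
p = 4/27 = 0.148148.
d = −ln(1 − 0.148148) = −ln(0.851852) = 0.1603.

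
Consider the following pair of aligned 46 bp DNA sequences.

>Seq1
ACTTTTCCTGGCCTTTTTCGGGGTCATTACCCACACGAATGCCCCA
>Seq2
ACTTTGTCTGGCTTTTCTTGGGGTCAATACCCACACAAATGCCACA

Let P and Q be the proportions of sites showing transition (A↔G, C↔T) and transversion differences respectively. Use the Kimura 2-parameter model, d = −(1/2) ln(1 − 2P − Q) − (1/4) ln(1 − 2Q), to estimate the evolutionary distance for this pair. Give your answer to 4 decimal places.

0.2010

The sequences differ at positions 6 (T/G, transversion), 7 (C/T, transition), 13 (C/T, transition), 17 (T/C, transition), 19 (C/T, transition), 27 (T/A, transversion), 37 (G/A, transition), 44 (C/A, transversion).
Of the 8 differences, 5 transitions and 3 transversions over 46 sites: P = 5/46 = 0.108696, Q = 3/46 = 0.065217.
d = −0.5·ln(0.717391) − 0.25·ln(0.869566) = −0.5·(-0.332134) − 0.25·(-0.139761) = 0.2010.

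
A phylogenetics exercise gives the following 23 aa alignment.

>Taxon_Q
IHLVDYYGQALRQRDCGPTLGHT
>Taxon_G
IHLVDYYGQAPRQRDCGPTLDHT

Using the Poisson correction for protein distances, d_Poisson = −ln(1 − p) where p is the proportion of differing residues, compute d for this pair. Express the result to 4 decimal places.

Mismatches occur at site 11 (L/P), site 21 (G/D).
p = 2/23 = 0.086957.
d = −ln(1 − 0.086957) = −ln(0.913043) = 0.0910.

0.0910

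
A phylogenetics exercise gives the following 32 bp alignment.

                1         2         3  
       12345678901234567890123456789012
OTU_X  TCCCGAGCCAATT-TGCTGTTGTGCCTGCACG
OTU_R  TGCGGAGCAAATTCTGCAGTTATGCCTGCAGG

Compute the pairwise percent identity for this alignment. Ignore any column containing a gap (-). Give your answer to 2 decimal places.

Excluding the 1 gap column leaves 31 comparable sites.
The sequences differ at positions 2 (C/G), 4 (C/G), 9 (C/A), 18 (T/A), 22 (G/A), 31 (C/G).
25 of the 31 comparable sites match, so the percent identity is 25/31 × 100 = 80.65%.

80.65%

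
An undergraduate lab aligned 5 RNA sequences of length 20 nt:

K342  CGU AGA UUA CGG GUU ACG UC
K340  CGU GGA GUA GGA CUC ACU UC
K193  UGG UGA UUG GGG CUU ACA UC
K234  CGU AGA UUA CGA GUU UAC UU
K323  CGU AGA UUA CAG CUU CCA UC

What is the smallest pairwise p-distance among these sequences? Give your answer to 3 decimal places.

0.200

Pairwise Hamming distances:
  K342 vs K340: 7
  K342 vs K193: 7
  K342 vs K234: 5
  K342 vs K323: 4
  K340 vs K193: 8
  K340 vs K234: 9
  K340 vs K323: 8
  K193 vs K234: 11
  K193 vs K323: 7
  K234 vs K323: 7
The smallest is 4 mismatches, between K342 and K323; p = 4/20 = 0.200.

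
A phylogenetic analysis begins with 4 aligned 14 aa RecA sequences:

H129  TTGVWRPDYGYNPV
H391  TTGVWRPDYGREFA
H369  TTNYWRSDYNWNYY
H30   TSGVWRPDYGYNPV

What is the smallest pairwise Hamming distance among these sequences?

1

Pairwise Hamming distances:
  H129 vs H391: 4
  H129 vs H369: 7
  H129 vs H30: 1
  H391 vs H369: 8
  H391 vs H30: 5
  H369 vs H30: 8
The smallest is 1, between H129 and H30.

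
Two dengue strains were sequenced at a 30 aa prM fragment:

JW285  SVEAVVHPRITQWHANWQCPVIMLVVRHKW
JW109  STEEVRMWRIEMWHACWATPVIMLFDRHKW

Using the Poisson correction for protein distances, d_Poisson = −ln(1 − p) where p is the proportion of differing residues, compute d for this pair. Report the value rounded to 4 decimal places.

Differing sites — 2:V/T; 4:A/E; 6:V/R; 7:H/M; 8:P/W; 11:T/E; 12:Q/M; 16:N/C; 18:Q/A; 19:C/T; 25:V/F; 26:V/D.
p = 12/30 = 0.400000.
d = −ln(1 − 0.400000) = −ln(0.600000) = 0.5108.

0.5108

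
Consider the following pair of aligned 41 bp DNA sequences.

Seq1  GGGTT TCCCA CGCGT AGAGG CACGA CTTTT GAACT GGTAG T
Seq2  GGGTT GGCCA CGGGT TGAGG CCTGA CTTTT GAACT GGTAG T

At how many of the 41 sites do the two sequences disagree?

6

Differing sites — 6:T/G; 7:C/G; 13:C/G; 16:A/T; 22:A/C; 23:C/T.
That gives 6 mismatches out of 41 aligned sites, so the Hamming distance is 6.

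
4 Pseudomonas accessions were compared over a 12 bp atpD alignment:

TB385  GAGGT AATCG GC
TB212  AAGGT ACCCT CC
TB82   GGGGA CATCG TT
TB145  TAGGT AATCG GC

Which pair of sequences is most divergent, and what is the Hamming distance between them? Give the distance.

9

Pairwise Hamming distances:
  TB385 vs TB212: 5
  TB385 vs TB82: 5
  TB385 vs TB145: 1
  TB212 vs TB82: 9
  TB212 vs TB145: 5
  TB82 vs TB145: 6
The largest is 9, between TB212 and TB82.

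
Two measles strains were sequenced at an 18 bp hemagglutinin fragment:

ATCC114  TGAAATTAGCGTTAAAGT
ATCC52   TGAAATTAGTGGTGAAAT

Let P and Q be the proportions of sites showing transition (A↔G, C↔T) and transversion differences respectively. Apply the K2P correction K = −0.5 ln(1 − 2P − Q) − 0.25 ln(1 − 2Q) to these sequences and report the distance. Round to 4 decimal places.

0.2757

The sequences differ at positions 10 (C/T, transition), 12 (T/G, transversion), 14 (A/G, transition), 17 (G/A, transition).
Of the 4 differences, 3 transitions and 1 transversion over 18 sites: P = 3/18 = 0.166667, Q = 1/18 = 0.055556.
d = −0.5·ln(0.611110) − 0.25·ln(0.888888) = −0.5·(-0.492478) − 0.25·(-0.117784) = 0.2757.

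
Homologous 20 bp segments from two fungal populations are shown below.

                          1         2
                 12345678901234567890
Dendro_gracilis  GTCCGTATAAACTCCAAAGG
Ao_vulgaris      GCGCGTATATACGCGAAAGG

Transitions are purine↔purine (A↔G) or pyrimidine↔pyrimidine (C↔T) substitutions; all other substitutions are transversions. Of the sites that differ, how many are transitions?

Differing sites — 2:T/C (Ti); 3:C/G (Tv); 10:A/T (Tv); 13:T/G (Tv); 15:C/G (Tv).
Of the 5 differences, 1 transition and 4 transversions, so the answer is 1.

1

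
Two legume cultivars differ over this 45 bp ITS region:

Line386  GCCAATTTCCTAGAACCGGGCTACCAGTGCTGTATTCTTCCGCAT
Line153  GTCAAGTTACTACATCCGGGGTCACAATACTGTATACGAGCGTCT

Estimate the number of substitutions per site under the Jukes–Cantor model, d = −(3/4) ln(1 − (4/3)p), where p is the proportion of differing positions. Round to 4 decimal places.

0.4819

Differing sites — 2:C/T; 6:T/G; 9:C/A; 13:G/C; 15:A/T; 21:C/G; 23:A/C; 24:C/A; 27:G/A; 29:G/A; 36:T/A; 38:T/G; 39:T/A; 40:C/G; 43:C/T; 44:A/C.
p = 16/45 = 0.355556.
d = −0.75 · ln(1 − (4/3)·0.355556) = −0.75 · ln(0.525925) = −0.75 · (-0.642597) = 0.4819.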